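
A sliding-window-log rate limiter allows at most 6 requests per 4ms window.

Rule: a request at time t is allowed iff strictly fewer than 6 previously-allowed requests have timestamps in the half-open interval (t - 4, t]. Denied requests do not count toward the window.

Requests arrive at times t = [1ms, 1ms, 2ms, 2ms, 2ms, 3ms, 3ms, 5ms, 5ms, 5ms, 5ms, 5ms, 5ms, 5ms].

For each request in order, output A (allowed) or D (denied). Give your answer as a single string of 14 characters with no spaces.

Answer: AAAAAADAADDDDD

Derivation:
Tracking allowed requests in the window:
  req#1 t=1ms: ALLOW
  req#2 t=1ms: ALLOW
  req#3 t=2ms: ALLOW
  req#4 t=2ms: ALLOW
  req#5 t=2ms: ALLOW
  req#6 t=3ms: ALLOW
  req#7 t=3ms: DENY
  req#8 t=5ms: ALLOW
  req#9 t=5ms: ALLOW
  req#10 t=5ms: DENY
  req#11 t=5ms: DENY
  req#12 t=5ms: DENY
  req#13 t=5ms: DENY
  req#14 t=5ms: DENY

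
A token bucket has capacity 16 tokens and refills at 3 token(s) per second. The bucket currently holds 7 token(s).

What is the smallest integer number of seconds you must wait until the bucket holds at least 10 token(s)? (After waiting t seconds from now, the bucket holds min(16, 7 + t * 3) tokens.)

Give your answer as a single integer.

Answer: 1

Derivation:
Need 7 + t * 3 >= 10, so t >= 3/3.
Smallest integer t = ceil(3/3) = 1.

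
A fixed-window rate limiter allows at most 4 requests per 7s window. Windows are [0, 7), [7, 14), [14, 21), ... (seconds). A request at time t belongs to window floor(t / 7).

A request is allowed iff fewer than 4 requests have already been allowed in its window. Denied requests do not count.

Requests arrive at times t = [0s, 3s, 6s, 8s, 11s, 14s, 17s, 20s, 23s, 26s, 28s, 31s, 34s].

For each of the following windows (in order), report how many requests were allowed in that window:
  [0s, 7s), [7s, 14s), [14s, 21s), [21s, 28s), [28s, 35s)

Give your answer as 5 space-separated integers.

Answer: 3 2 3 2 3

Derivation:
Processing requests:
  req#1 t=0s (window 0): ALLOW
  req#2 t=3s (window 0): ALLOW
  req#3 t=6s (window 0): ALLOW
  req#4 t=8s (window 1): ALLOW
  req#5 t=11s (window 1): ALLOW
  req#6 t=14s (window 2): ALLOW
  req#7 t=17s (window 2): ALLOW
  req#8 t=20s (window 2): ALLOW
  req#9 t=23s (window 3): ALLOW
  req#10 t=26s (window 3): ALLOW
  req#11 t=28s (window 4): ALLOW
  req#12 t=31s (window 4): ALLOW
  req#13 t=34s (window 4): ALLOW

Allowed counts by window: 3 2 3 2 3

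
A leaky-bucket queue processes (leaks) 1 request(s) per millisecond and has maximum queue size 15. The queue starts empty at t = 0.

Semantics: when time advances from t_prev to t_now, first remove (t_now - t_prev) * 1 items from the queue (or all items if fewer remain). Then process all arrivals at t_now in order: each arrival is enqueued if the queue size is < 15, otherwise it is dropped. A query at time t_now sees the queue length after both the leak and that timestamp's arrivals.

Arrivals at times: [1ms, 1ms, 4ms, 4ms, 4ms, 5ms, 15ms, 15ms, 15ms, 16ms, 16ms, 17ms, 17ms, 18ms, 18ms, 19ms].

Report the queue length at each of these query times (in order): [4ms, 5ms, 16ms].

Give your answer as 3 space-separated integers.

Answer: 3 3 4

Derivation:
Queue lengths at query times:
  query t=4ms: backlog = 3
  query t=5ms: backlog = 3
  query t=16ms: backlog = 4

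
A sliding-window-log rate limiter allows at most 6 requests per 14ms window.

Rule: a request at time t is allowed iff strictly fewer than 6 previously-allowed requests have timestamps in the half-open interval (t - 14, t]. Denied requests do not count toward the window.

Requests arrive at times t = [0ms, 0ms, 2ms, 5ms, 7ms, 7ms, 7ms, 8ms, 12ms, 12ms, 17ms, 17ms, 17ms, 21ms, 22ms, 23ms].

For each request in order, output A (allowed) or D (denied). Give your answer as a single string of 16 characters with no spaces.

Tracking allowed requests in the window:
  req#1 t=0ms: ALLOW
  req#2 t=0ms: ALLOW
  req#3 t=2ms: ALLOW
  req#4 t=5ms: ALLOW
  req#5 t=7ms: ALLOW
  req#6 t=7ms: ALLOW
  req#7 t=7ms: DENY
  req#8 t=8ms: DENY
  req#9 t=12ms: DENY
  req#10 t=12ms: DENY
  req#11 t=17ms: ALLOW
  req#12 t=17ms: ALLOW
  req#13 t=17ms: ALLOW
  req#14 t=21ms: ALLOW
  req#15 t=22ms: ALLOW
  req#16 t=23ms: ALLOW

Answer: AAAAAADDDDAAAAAA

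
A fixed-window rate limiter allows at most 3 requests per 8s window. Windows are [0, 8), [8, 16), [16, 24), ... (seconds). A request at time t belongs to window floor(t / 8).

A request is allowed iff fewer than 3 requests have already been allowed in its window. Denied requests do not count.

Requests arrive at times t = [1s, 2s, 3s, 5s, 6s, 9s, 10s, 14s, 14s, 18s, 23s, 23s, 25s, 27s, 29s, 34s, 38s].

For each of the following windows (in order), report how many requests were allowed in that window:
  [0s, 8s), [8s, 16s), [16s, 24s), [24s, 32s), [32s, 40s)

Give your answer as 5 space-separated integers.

Processing requests:
  req#1 t=1s (window 0): ALLOW
  req#2 t=2s (window 0): ALLOW
  req#3 t=3s (window 0): ALLOW
  req#4 t=5s (window 0): DENY
  req#5 t=6s (window 0): DENY
  req#6 t=9s (window 1): ALLOW
  req#7 t=10s (window 1): ALLOW
  req#8 t=14s (window 1): ALLOW
  req#9 t=14s (window 1): DENY
  req#10 t=18s (window 2): ALLOW
  req#11 t=23s (window 2): ALLOW
  req#12 t=23s (window 2): ALLOW
  req#13 t=25s (window 3): ALLOW
  req#14 t=27s (window 3): ALLOW
  req#15 t=29s (window 3): ALLOW
  req#16 t=34s (window 4): ALLOW
  req#17 t=38s (window 4): ALLOW

Allowed counts by window: 3 3 3 3 2

Answer: 3 3 3 3 2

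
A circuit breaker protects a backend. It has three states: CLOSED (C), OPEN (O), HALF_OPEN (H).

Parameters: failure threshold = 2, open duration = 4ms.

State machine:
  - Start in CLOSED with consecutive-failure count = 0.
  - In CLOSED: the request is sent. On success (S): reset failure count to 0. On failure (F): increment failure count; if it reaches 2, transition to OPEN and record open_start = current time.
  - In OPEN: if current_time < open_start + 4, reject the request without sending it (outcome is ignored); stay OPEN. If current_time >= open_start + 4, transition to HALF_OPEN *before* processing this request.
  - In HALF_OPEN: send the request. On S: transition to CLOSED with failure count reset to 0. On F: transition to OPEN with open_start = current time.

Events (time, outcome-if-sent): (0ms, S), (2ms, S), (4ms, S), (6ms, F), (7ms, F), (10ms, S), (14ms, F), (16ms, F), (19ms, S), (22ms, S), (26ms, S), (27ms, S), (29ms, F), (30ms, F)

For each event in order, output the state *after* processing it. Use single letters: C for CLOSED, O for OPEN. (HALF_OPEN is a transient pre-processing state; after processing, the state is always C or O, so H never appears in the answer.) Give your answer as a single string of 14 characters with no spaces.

Answer: CCCCOOOOCCCCCO

Derivation:
State after each event:
  event#1 t=0ms outcome=S: state=CLOSED
  event#2 t=2ms outcome=S: state=CLOSED
  event#3 t=4ms outcome=S: state=CLOSED
  event#4 t=6ms outcome=F: state=CLOSED
  event#5 t=7ms outcome=F: state=OPEN
  event#6 t=10ms outcome=S: state=OPEN
  event#7 t=14ms outcome=F: state=OPEN
  event#8 t=16ms outcome=F: state=OPEN
  event#9 t=19ms outcome=S: state=CLOSED
  event#10 t=22ms outcome=S: state=CLOSED
  event#11 t=26ms outcome=S: state=CLOSED
  event#12 t=27ms outcome=S: state=CLOSED
  event#13 t=29ms outcome=F: state=CLOSED
  event#14 t=30ms outcome=F: state=OPEN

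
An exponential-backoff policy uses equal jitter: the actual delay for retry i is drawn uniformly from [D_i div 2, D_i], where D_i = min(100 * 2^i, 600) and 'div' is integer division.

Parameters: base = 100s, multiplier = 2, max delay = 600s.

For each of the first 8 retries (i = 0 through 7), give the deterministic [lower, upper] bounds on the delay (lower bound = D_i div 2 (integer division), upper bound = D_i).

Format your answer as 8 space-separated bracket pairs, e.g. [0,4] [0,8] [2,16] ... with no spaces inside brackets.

Computing bounds per retry:
  i=0: D_i=min(100*2^0,600)=100, bounds=[50,100]
  i=1: D_i=min(100*2^1,600)=200, bounds=[100,200]
  i=2: D_i=min(100*2^2,600)=400, bounds=[200,400]
  i=3: D_i=min(100*2^3,600)=600, bounds=[300,600]
  i=4: D_i=min(100*2^4,600)=600, bounds=[300,600]
  i=5: D_i=min(100*2^5,600)=600, bounds=[300,600]
  i=6: D_i=min(100*2^6,600)=600, bounds=[300,600]
  i=7: D_i=min(100*2^7,600)=600, bounds=[300,600]

Answer: [50,100] [100,200] [200,400] [300,600] [300,600] [300,600] [300,600] [300,600]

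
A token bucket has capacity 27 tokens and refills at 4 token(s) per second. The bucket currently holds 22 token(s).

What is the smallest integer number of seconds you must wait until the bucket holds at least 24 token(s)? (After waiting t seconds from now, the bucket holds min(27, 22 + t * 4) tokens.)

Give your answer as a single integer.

Answer: 1

Derivation:
Need 22 + t * 4 >= 24, so t >= 2/4.
Smallest integer t = ceil(2/4) = 1.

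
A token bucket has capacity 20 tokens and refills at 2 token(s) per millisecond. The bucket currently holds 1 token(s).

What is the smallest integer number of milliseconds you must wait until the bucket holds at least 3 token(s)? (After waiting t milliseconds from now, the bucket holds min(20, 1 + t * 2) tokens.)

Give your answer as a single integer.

Answer: 1

Derivation:
Need 1 + t * 2 >= 3, so t >= 2/2.
Smallest integer t = ceil(2/2) = 1.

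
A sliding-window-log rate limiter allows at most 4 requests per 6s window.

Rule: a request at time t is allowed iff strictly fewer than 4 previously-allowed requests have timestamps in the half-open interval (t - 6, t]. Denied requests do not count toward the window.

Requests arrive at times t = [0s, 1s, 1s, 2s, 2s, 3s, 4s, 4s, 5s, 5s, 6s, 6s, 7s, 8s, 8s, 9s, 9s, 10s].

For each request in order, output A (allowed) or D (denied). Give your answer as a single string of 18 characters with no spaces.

Answer: AAAADDDDDDADAAADDD

Derivation:
Tracking allowed requests in the window:
  req#1 t=0s: ALLOW
  req#2 t=1s: ALLOW
  req#3 t=1s: ALLOW
  req#4 t=2s: ALLOW
  req#5 t=2s: DENY
  req#6 t=3s: DENY
  req#7 t=4s: DENY
  req#8 t=4s: DENY
  req#9 t=5s: DENY
  req#10 t=5s: DENY
  req#11 t=6s: ALLOW
  req#12 t=6s: DENY
  req#13 t=7s: ALLOW
  req#14 t=8s: ALLOW
  req#15 t=8s: ALLOW
  req#16 t=9s: DENY
  req#17 t=9s: DENY
  req#18 t=10s: DENY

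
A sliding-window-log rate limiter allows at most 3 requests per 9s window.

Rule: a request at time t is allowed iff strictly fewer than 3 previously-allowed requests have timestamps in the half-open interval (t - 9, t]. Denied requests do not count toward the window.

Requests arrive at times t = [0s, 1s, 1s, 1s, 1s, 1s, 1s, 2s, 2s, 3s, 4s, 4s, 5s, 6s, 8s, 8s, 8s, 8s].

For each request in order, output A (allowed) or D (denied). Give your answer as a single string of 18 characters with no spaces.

Tracking allowed requests in the window:
  req#1 t=0s: ALLOW
  req#2 t=1s: ALLOW
  req#3 t=1s: ALLOW
  req#4 t=1s: DENY
  req#5 t=1s: DENY
  req#6 t=1s: DENY
  req#7 t=1s: DENY
  req#8 t=2s: DENY
  req#9 t=2s: DENY
  req#10 t=3s: DENY
  req#11 t=4s: DENY
  req#12 t=4s: DENY
  req#13 t=5s: DENY
  req#14 t=6s: DENY
  req#15 t=8s: DENY
  req#16 t=8s: DENY
  req#17 t=8s: DENY
  req#18 t=8s: DENY

Answer: AAADDDDDDDDDDDDDDD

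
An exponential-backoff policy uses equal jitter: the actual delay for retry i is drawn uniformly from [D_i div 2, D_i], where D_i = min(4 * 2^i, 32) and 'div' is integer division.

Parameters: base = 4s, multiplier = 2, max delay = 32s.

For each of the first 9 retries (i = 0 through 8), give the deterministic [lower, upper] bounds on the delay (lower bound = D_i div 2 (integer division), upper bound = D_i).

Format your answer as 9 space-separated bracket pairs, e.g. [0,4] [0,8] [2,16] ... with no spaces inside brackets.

Answer: [2,4] [4,8] [8,16] [16,32] [16,32] [16,32] [16,32] [16,32] [16,32]

Derivation:
Computing bounds per retry:
  i=0: D_i=min(4*2^0,32)=4, bounds=[2,4]
  i=1: D_i=min(4*2^1,32)=8, bounds=[4,8]
  i=2: D_i=min(4*2^2,32)=16, bounds=[8,16]
  i=3: D_i=min(4*2^3,32)=32, bounds=[16,32]
  i=4: D_i=min(4*2^4,32)=32, bounds=[16,32]
  i=5: D_i=min(4*2^5,32)=32, bounds=[16,32]
  i=6: D_i=min(4*2^6,32)=32, bounds=[16,32]
  i=7: D_i=min(4*2^7,32)=32, bounds=[16,32]
  i=8: D_i=min(4*2^8,32)=32, bounds=[16,32]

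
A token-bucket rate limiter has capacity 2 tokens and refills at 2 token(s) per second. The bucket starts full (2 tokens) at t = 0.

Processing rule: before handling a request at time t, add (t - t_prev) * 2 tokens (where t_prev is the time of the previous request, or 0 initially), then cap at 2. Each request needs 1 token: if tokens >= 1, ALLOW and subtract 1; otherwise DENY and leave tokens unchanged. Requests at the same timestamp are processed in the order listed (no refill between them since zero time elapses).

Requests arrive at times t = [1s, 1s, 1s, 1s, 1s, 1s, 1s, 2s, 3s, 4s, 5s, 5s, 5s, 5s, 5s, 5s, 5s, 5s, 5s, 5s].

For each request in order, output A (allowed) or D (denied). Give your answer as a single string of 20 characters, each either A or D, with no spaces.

Simulating step by step:
  req#1 t=1s: ALLOW
  req#2 t=1s: ALLOW
  req#3 t=1s: DENY
  req#4 t=1s: DENY
  req#5 t=1s: DENY
  req#6 t=1s: DENY
  req#7 t=1s: DENY
  req#8 t=2s: ALLOW
  req#9 t=3s: ALLOW
  req#10 t=4s: ALLOW
  req#11 t=5s: ALLOW
  req#12 t=5s: ALLOW
  req#13 t=5s: DENY
  req#14 t=5s: DENY
  req#15 t=5s: DENY
  req#16 t=5s: DENY
  req#17 t=5s: DENY
  req#18 t=5s: DENY
  req#19 t=5s: DENY
  req#20 t=5s: DENY

Answer: AADDDDDAAAAADDDDDDDD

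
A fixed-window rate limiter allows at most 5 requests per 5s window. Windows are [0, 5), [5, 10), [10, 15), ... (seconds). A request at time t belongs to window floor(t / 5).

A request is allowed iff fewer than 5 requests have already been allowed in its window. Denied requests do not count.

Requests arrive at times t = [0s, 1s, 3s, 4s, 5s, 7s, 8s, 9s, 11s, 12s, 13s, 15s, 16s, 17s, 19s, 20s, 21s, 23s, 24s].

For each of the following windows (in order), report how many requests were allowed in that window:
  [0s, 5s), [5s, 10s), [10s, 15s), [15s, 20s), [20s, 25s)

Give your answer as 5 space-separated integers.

Processing requests:
  req#1 t=0s (window 0): ALLOW
  req#2 t=1s (window 0): ALLOW
  req#3 t=3s (window 0): ALLOW
  req#4 t=4s (window 0): ALLOW
  req#5 t=5s (window 1): ALLOW
  req#6 t=7s (window 1): ALLOW
  req#7 t=8s (window 1): ALLOW
  req#8 t=9s (window 1): ALLOW
  req#9 t=11s (window 2): ALLOW
  req#10 t=12s (window 2): ALLOW
  req#11 t=13s (window 2): ALLOW
  req#12 t=15s (window 3): ALLOW
  req#13 t=16s (window 3): ALLOW
  req#14 t=17s (window 3): ALLOW
  req#15 t=19s (window 3): ALLOW
  req#16 t=20s (window 4): ALLOW
  req#17 t=21s (window 4): ALLOW
  req#18 t=23s (window 4): ALLOW
  req#19 t=24s (window 4): ALLOW

Allowed counts by window: 4 4 3 4 4

Answer: 4 4 3 4 4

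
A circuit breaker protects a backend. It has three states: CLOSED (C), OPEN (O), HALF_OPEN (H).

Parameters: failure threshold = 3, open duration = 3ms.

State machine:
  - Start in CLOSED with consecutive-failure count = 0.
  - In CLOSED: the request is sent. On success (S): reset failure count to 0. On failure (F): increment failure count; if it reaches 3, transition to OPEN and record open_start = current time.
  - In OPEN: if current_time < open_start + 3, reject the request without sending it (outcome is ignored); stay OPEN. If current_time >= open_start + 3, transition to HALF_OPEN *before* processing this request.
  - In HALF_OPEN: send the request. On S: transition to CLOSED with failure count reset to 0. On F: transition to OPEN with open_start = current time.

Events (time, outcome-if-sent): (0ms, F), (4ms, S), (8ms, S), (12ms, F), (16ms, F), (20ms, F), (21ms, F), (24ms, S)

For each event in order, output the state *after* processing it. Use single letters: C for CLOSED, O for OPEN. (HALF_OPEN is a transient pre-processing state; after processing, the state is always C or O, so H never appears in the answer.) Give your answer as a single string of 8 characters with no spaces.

State after each event:
  event#1 t=0ms outcome=F: state=CLOSED
  event#2 t=4ms outcome=S: state=CLOSED
  event#3 t=8ms outcome=S: state=CLOSED
  event#4 t=12ms outcome=F: state=CLOSED
  event#5 t=16ms outcome=F: state=CLOSED
  event#6 t=20ms outcome=F: state=OPEN
  event#7 t=21ms outcome=F: state=OPEN
  event#8 t=24ms outcome=S: state=CLOSED

Answer: CCCCCOOC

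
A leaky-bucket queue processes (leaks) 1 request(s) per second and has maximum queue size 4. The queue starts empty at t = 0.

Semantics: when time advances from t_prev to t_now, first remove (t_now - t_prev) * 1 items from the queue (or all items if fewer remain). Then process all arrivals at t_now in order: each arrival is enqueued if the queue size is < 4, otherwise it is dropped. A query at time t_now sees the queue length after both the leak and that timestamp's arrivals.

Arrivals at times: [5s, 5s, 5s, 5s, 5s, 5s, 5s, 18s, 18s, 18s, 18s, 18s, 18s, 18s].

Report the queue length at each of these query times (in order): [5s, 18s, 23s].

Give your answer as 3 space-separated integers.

Answer: 4 4 0

Derivation:
Queue lengths at query times:
  query t=5s: backlog = 4
  query t=18s: backlog = 4
  query t=23s: backlog = 0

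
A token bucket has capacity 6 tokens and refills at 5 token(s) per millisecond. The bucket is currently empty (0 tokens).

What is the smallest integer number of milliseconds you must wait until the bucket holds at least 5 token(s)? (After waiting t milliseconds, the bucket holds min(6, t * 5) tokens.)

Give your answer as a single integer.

Answer: 1

Derivation:
Need t * 5 >= 5, so t >= 5/5.
Smallest integer t = ceil(5/5) = 1.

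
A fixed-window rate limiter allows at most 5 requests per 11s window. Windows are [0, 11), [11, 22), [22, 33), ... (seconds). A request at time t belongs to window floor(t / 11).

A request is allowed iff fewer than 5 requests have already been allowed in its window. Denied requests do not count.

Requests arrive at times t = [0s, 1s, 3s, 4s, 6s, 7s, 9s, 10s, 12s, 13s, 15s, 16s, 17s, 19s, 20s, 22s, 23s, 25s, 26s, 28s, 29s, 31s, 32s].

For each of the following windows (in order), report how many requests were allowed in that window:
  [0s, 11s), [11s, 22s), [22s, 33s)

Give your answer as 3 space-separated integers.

Answer: 5 5 5

Derivation:
Processing requests:
  req#1 t=0s (window 0): ALLOW
  req#2 t=1s (window 0): ALLOW
  req#3 t=3s (window 0): ALLOW
  req#4 t=4s (window 0): ALLOW
  req#5 t=6s (window 0): ALLOW
  req#6 t=7s (window 0): DENY
  req#7 t=9s (window 0): DENY
  req#8 t=10s (window 0): DENY
  req#9 t=12s (window 1): ALLOW
  req#10 t=13s (window 1): ALLOW
  req#11 t=15s (window 1): ALLOW
  req#12 t=16s (window 1): ALLOW
  req#13 t=17s (window 1): ALLOW
  req#14 t=19s (window 1): DENY
  req#15 t=20s (window 1): DENY
  req#16 t=22s (window 2): ALLOW
  req#17 t=23s (window 2): ALLOW
  req#18 t=25s (window 2): ALLOW
  req#19 t=26s (window 2): ALLOW
  req#20 t=28s (window 2): ALLOW
  req#21 t=29s (window 2): DENY
  req#22 t=31s (window 2): DENY
  req#23 t=32s (window 2): DENY

Allowed counts by window: 5 5 5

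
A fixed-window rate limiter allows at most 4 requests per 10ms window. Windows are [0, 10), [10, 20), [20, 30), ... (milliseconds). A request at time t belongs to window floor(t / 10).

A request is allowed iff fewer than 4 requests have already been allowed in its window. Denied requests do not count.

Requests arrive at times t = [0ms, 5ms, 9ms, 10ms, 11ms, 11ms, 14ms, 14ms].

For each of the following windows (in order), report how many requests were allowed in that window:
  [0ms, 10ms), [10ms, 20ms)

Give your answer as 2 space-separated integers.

Processing requests:
  req#1 t=0ms (window 0): ALLOW
  req#2 t=5ms (window 0): ALLOW
  req#3 t=9ms (window 0): ALLOW
  req#4 t=10ms (window 1): ALLOW
  req#5 t=11ms (window 1): ALLOW
  req#6 t=11ms (window 1): ALLOW
  req#7 t=14ms (window 1): ALLOW
  req#8 t=14ms (window 1): DENY

Allowed counts by window: 3 4

Answer: 3 4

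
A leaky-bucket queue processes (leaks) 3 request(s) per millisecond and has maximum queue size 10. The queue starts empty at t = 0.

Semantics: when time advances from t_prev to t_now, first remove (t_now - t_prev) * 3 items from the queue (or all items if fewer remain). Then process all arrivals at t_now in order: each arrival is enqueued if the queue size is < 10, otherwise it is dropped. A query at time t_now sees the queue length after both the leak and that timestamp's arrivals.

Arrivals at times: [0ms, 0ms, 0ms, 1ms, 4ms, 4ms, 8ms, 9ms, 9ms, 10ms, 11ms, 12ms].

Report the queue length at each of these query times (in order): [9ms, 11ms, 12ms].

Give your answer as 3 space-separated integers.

Answer: 2 1 1

Derivation:
Queue lengths at query times:
  query t=9ms: backlog = 2
  query t=11ms: backlog = 1
  query t=12ms: backlog = 1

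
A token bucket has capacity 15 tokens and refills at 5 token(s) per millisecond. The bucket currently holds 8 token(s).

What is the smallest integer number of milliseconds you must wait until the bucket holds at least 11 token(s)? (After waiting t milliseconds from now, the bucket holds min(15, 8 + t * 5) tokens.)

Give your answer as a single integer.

Need 8 + t * 5 >= 11, so t >= 3/5.
Smallest integer t = ceil(3/5) = 1.

Answer: 1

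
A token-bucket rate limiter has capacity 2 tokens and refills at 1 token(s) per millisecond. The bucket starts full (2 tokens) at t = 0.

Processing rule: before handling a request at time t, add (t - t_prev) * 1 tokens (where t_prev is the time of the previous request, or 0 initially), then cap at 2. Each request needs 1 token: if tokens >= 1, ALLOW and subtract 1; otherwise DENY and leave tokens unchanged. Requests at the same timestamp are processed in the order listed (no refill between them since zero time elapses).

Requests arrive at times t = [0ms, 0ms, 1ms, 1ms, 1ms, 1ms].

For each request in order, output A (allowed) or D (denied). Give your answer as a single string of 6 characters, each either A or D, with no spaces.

Simulating step by step:
  req#1 t=0ms: ALLOW
  req#2 t=0ms: ALLOW
  req#3 t=1ms: ALLOW
  req#4 t=1ms: DENY
  req#5 t=1ms: DENY
  req#6 t=1ms: DENY

Answer: AAADDD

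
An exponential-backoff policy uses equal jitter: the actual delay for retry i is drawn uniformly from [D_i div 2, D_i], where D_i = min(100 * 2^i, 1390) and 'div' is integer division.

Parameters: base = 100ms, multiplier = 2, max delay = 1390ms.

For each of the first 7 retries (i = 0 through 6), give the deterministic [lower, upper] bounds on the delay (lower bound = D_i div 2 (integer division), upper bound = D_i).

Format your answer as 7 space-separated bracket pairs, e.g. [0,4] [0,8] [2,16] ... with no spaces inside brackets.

Computing bounds per retry:
  i=0: D_i=min(100*2^0,1390)=100, bounds=[50,100]
  i=1: D_i=min(100*2^1,1390)=200, bounds=[100,200]
  i=2: D_i=min(100*2^2,1390)=400, bounds=[200,400]
  i=3: D_i=min(100*2^3,1390)=800, bounds=[400,800]
  i=4: D_i=min(100*2^4,1390)=1390, bounds=[695,1390]
  i=5: D_i=min(100*2^5,1390)=1390, bounds=[695,1390]
  i=6: D_i=min(100*2^6,1390)=1390, bounds=[695,1390]

Answer: [50,100] [100,200] [200,400] [400,800] [695,1390] [695,1390] [695,1390]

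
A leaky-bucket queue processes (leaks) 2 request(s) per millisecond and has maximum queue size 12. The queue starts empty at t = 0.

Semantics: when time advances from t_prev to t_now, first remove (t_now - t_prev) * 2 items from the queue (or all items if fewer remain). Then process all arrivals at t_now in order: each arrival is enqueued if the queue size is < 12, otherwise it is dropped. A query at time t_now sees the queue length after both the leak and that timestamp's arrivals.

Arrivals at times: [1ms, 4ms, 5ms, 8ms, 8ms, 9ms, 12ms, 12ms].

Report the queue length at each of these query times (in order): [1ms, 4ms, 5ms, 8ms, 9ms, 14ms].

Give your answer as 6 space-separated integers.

Answer: 1 1 1 2 1 0

Derivation:
Queue lengths at query times:
  query t=1ms: backlog = 1
  query t=4ms: backlog = 1
  query t=5ms: backlog = 1
  query t=8ms: backlog = 2
  query t=9ms: backlog = 1
  query t=14ms: backlog = 0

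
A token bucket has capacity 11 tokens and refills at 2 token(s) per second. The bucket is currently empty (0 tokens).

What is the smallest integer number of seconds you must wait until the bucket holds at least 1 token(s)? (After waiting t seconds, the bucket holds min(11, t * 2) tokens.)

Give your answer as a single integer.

Need t * 2 >= 1, so t >= 1/2.
Smallest integer t = ceil(1/2) = 1.

Answer: 1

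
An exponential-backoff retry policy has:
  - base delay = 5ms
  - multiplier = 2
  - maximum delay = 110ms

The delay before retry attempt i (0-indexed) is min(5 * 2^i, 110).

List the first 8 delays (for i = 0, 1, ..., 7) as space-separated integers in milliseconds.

Answer: 5 10 20 40 80 110 110 110

Derivation:
Computing each delay:
  i=0: min(5*2^0, 110) = 5
  i=1: min(5*2^1, 110) = 10
  i=2: min(5*2^2, 110) = 20
  i=3: min(5*2^3, 110) = 40
  i=4: min(5*2^4, 110) = 80
  i=5: min(5*2^5, 110) = 110
  i=6: min(5*2^6, 110) = 110
  i=7: min(5*2^7, 110) = 110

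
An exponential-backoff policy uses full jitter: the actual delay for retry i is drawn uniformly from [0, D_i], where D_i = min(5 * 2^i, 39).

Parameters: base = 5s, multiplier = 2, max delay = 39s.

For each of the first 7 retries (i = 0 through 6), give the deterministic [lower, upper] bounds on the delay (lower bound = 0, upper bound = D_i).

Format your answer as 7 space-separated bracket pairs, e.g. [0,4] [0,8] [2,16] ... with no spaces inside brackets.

Answer: [0,5] [0,10] [0,20] [0,39] [0,39] [0,39] [0,39]

Derivation:
Computing bounds per retry:
  i=0: D_i=min(5*2^0,39)=5, bounds=[0,5]
  i=1: D_i=min(5*2^1,39)=10, bounds=[0,10]
  i=2: D_i=min(5*2^2,39)=20, bounds=[0,20]
  i=3: D_i=min(5*2^3,39)=39, bounds=[0,39]
  i=4: D_i=min(5*2^4,39)=39, bounds=[0,39]
  i=5: D_i=min(5*2^5,39)=39, bounds=[0,39]
  i=6: D_i=min(5*2^6,39)=39, bounds=[0,39]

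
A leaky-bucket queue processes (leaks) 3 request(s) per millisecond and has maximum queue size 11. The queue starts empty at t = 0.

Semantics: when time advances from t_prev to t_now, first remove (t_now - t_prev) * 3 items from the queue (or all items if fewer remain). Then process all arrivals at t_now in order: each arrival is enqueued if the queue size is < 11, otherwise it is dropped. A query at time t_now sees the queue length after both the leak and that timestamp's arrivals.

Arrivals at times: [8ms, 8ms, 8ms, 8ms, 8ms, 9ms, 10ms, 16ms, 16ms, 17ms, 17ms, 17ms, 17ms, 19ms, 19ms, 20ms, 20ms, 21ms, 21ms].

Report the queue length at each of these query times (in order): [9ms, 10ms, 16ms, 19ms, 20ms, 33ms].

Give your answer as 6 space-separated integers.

Queue lengths at query times:
  query t=9ms: backlog = 3
  query t=10ms: backlog = 1
  query t=16ms: backlog = 2
  query t=19ms: backlog = 2
  query t=20ms: backlog = 2
  query t=33ms: backlog = 0

Answer: 3 1 2 2 2 0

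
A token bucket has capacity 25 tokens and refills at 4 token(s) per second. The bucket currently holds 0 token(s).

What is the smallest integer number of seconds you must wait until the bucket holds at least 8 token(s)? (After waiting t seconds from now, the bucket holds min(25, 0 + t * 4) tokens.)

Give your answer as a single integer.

Need 0 + t * 4 >= 8, so t >= 8/4.
Smallest integer t = ceil(8/4) = 2.

Answer: 2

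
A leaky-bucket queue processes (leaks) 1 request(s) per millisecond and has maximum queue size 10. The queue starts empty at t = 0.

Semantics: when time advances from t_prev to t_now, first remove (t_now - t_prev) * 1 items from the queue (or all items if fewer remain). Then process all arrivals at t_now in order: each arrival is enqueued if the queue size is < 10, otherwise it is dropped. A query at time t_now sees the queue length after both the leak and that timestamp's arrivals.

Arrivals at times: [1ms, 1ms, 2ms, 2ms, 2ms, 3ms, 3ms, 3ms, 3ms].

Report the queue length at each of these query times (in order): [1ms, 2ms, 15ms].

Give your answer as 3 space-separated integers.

Queue lengths at query times:
  query t=1ms: backlog = 2
  query t=2ms: backlog = 4
  query t=15ms: backlog = 0

Answer: 2 4 0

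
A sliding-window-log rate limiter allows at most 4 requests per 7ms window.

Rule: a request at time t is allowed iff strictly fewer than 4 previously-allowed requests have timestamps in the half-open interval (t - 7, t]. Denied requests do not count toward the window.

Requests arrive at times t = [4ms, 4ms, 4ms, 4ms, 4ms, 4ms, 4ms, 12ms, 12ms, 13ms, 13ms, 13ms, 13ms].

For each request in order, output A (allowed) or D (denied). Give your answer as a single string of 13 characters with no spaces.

Answer: AAAADDDAAAADD

Derivation:
Tracking allowed requests in the window:
  req#1 t=4ms: ALLOW
  req#2 t=4ms: ALLOW
  req#3 t=4ms: ALLOW
  req#4 t=4ms: ALLOW
  req#5 t=4ms: DENY
  req#6 t=4ms: DENY
  req#7 t=4ms: DENY
  req#8 t=12ms: ALLOW
  req#9 t=12ms: ALLOW
  req#10 t=13ms: ALLOW
  req#11 t=13ms: ALLOW
  req#12 t=13ms: DENY
  req#13 t=13ms: DENY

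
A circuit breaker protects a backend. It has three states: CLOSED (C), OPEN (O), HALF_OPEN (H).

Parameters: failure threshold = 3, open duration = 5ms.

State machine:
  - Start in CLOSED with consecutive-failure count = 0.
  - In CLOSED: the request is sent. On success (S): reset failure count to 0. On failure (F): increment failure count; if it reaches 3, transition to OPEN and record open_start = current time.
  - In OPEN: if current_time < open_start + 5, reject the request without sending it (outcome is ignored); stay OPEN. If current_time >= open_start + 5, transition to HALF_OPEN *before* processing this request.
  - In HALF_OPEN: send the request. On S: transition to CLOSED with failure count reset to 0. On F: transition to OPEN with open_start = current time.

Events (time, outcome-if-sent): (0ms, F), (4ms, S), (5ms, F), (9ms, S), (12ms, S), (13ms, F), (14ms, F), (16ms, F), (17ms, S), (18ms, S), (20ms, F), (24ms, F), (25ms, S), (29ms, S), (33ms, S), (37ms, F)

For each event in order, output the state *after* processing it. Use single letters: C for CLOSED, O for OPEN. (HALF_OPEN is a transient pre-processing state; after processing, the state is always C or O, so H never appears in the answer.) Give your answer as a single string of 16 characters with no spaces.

Answer: CCCCCCCOOOOOOCCC

Derivation:
State after each event:
  event#1 t=0ms outcome=F: state=CLOSED
  event#2 t=4ms outcome=S: state=CLOSED
  event#3 t=5ms outcome=F: state=CLOSED
  event#4 t=9ms outcome=S: state=CLOSED
  event#5 t=12ms outcome=S: state=CLOSED
  event#6 t=13ms outcome=F: state=CLOSED
  event#7 t=14ms outcome=F: state=CLOSED
  event#8 t=16ms outcome=F: state=OPEN
  event#9 t=17ms outcome=S: state=OPEN
  event#10 t=18ms outcome=S: state=OPEN
  event#11 t=20ms outcome=F: state=OPEN
  event#12 t=24ms outcome=F: state=OPEN
  event#13 t=25ms outcome=S: state=OPEN
  event#14 t=29ms outcome=S: state=CLOSED
  event#15 t=33ms outcome=S: state=CLOSED
  event#16 t=37ms outcome=F: state=CLOSED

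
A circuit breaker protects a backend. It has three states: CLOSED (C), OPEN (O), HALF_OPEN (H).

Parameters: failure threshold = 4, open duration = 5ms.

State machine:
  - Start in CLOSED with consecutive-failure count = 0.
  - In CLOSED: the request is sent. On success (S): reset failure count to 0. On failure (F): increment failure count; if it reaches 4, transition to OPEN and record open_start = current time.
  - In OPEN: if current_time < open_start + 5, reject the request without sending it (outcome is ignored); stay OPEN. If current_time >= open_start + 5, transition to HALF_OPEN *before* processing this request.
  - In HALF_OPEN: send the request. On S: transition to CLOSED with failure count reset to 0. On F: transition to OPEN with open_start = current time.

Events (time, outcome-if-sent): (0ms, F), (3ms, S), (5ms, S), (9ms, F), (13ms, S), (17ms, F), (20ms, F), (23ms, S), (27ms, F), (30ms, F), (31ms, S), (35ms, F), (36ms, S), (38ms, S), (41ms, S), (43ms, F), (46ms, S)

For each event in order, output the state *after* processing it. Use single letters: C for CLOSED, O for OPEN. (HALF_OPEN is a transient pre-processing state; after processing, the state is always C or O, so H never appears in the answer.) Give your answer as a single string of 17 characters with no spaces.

Answer: CCCCCCCCCCCCCCCCC

Derivation:
State after each event:
  event#1 t=0ms outcome=F: state=CLOSED
  event#2 t=3ms outcome=S: state=CLOSED
  event#3 t=5ms outcome=S: state=CLOSED
  event#4 t=9ms outcome=F: state=CLOSED
  event#5 t=13ms outcome=S: state=CLOSED
  event#6 t=17ms outcome=F: state=CLOSED
  event#7 t=20ms outcome=F: state=CLOSED
  event#8 t=23ms outcome=S: state=CLOSED
  event#9 t=27ms outcome=F: state=CLOSED
  event#10 t=30ms outcome=F: state=CLOSED
  event#11 t=31ms outcome=S: state=CLOSED
  event#12 t=35ms outcome=F: state=CLOSED
  event#13 t=36ms outcome=S: state=CLOSED
  event#14 t=38ms outcome=S: state=CLOSED
  event#15 t=41ms outcome=S: state=CLOSED
  event#16 t=43ms outcome=F: state=CLOSED
  event#17 t=46ms outcome=S: state=CLOSED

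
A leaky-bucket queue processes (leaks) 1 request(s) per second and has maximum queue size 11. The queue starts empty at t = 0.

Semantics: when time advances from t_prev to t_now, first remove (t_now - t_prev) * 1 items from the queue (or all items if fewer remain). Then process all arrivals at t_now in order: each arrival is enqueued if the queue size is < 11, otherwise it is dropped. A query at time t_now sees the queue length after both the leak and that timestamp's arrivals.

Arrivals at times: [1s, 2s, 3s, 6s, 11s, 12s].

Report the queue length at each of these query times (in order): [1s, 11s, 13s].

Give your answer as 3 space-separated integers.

Queue lengths at query times:
  query t=1s: backlog = 1
  query t=11s: backlog = 1
  query t=13s: backlog = 0

Answer: 1 1 0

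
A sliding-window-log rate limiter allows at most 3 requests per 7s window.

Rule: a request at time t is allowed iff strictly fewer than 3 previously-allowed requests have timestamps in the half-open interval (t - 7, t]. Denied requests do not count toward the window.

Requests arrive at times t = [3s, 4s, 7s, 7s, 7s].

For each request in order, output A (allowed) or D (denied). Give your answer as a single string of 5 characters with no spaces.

Answer: AAADD

Derivation:
Tracking allowed requests in the window:
  req#1 t=3s: ALLOW
  req#2 t=4s: ALLOW
  req#3 t=7s: ALLOW
  req#4 t=7s: DENY
  req#5 t=7s: DENY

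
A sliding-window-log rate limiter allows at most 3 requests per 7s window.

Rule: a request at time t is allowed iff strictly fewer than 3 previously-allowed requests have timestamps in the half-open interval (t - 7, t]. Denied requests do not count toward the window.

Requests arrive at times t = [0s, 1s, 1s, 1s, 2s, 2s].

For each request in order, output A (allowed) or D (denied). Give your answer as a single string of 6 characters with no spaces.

Tracking allowed requests in the window:
  req#1 t=0s: ALLOW
  req#2 t=1s: ALLOW
  req#3 t=1s: ALLOW
  req#4 t=1s: DENY
  req#5 t=2s: DENY
  req#6 t=2s: DENY

Answer: AAADDD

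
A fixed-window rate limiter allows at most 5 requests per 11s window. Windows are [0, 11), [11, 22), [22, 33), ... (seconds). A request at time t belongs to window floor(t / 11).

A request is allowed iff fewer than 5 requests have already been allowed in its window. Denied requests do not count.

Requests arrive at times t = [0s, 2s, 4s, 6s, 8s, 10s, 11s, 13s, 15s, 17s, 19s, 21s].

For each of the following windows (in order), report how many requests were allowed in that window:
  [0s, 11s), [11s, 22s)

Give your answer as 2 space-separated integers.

Answer: 5 5

Derivation:
Processing requests:
  req#1 t=0s (window 0): ALLOW
  req#2 t=2s (window 0): ALLOW
  req#3 t=4s (window 0): ALLOW
  req#4 t=6s (window 0): ALLOW
  req#5 t=8s (window 0): ALLOW
  req#6 t=10s (window 0): DENY
  req#7 t=11s (window 1): ALLOW
  req#8 t=13s (window 1): ALLOW
  req#9 t=15s (window 1): ALLOW
  req#10 t=17s (window 1): ALLOW
  req#11 t=19s (window 1): ALLOW
  req#12 t=21s (window 1): DENY

Allowed counts by window: 5 5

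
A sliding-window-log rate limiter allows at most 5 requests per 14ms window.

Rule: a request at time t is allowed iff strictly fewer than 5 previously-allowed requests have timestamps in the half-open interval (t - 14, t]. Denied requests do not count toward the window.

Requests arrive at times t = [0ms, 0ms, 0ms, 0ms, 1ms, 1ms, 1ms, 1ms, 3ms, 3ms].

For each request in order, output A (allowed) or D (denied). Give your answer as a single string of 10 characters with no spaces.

Tracking allowed requests in the window:
  req#1 t=0ms: ALLOW
  req#2 t=0ms: ALLOW
  req#3 t=0ms: ALLOW
  req#4 t=0ms: ALLOW
  req#5 t=1ms: ALLOW
  req#6 t=1ms: DENY
  req#7 t=1ms: DENY
  req#8 t=1ms: DENY
  req#9 t=3ms: DENY
  req#10 t=3ms: DENY

Answer: AAAAADDDDD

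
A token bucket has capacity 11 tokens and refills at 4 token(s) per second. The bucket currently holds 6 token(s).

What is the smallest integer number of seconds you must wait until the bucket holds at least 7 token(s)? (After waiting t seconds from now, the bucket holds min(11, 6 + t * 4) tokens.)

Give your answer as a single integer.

Answer: 1

Derivation:
Need 6 + t * 4 >= 7, so t >= 1/4.
Smallest integer t = ceil(1/4) = 1.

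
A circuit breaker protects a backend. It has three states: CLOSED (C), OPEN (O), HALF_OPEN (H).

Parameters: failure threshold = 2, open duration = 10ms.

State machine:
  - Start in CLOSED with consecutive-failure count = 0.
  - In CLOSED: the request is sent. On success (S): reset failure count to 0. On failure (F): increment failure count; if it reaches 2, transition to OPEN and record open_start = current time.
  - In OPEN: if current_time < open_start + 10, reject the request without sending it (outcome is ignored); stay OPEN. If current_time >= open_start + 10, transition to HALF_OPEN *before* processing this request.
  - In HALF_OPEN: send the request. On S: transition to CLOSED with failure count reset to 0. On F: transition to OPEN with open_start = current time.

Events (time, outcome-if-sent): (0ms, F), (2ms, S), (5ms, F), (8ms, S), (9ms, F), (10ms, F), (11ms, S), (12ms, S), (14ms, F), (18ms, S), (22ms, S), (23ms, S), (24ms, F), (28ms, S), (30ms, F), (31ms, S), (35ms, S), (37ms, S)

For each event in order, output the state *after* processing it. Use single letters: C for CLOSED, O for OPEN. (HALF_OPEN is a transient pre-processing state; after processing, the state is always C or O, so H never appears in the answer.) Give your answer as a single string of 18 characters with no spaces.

State after each event:
  event#1 t=0ms outcome=F: state=CLOSED
  event#2 t=2ms outcome=S: state=CLOSED
  event#3 t=5ms outcome=F: state=CLOSED
  event#4 t=8ms outcome=S: state=CLOSED
  event#5 t=9ms outcome=F: state=CLOSED
  event#6 t=10ms outcome=F: state=OPEN
  event#7 t=11ms outcome=S: state=OPEN
  event#8 t=12ms outcome=S: state=OPEN
  event#9 t=14ms outcome=F: state=OPEN
  event#10 t=18ms outcome=S: state=OPEN
  event#11 t=22ms outcome=S: state=CLOSED
  event#12 t=23ms outcome=S: state=CLOSED
  event#13 t=24ms outcome=F: state=CLOSED
  event#14 t=28ms outcome=S: state=CLOSED
  event#15 t=30ms outcome=F: state=CLOSED
  event#16 t=31ms outcome=S: state=CLOSED
  event#17 t=35ms outcome=S: state=CLOSED
  event#18 t=37ms outcome=S: state=CLOSED

Answer: CCCCCOOOOOCCCCCCCC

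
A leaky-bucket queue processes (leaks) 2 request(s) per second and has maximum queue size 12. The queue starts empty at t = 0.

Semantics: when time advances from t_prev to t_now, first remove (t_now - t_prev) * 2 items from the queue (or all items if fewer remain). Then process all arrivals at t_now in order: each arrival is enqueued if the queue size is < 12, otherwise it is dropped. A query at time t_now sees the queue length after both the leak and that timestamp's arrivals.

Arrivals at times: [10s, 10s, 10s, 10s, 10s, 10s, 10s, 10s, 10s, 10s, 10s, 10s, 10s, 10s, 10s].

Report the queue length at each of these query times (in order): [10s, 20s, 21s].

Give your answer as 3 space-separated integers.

Queue lengths at query times:
  query t=10s: backlog = 12
  query t=20s: backlog = 0
  query t=21s: backlog = 0

Answer: 12 0 0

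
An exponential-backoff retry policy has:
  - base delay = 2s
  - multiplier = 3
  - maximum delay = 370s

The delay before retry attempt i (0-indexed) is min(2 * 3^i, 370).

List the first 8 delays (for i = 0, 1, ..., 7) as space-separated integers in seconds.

Computing each delay:
  i=0: min(2*3^0, 370) = 2
  i=1: min(2*3^1, 370) = 6
  i=2: min(2*3^2, 370) = 18
  i=3: min(2*3^3, 370) = 54
  i=4: min(2*3^4, 370) = 162
  i=5: min(2*3^5, 370) = 370
  i=6: min(2*3^6, 370) = 370
  i=7: min(2*3^7, 370) = 370

Answer: 2 6 18 54 162 370 370 370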